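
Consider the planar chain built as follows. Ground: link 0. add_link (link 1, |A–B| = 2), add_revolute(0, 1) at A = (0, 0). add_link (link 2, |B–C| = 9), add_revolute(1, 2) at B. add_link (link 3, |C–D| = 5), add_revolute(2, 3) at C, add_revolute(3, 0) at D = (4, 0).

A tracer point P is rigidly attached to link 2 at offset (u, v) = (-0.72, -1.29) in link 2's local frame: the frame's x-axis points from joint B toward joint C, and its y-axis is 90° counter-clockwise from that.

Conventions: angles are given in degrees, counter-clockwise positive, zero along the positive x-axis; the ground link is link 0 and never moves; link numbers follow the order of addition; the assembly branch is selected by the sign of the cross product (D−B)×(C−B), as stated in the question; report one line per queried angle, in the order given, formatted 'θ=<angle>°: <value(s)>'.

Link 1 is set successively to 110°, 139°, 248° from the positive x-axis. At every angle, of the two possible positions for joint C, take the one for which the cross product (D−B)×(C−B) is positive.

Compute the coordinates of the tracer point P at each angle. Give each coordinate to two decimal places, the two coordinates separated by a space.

A=(0,0), D=(4.00,0)
θ=110°: B = A + 2.00·(cos110°, sin110°) = (-0.6840, 1.8794)
θ=110°: |BD| = 5.0470
θ=110°: circle(B,9.00) ∩ circle(D,5.00): a=8.0713, h=3.9816
θ=110°:   candidates: C₊=(8.2895,2.5691) cross=20.095; C₋=(5.3242,-4.8215) cross=-20.095
θ=110°:   branch + wants cross > 0 → take C=(8.2895,2.5691) (cross=20.095)
θ=110°: ex = (C−B)/|BC| = (0.9971,0.0766); ey = (-0.0766,0.9971)
θ=110°: P = B + -0.72·ex + -1.29·ey = (-1.3031,0.5380)
θ=139°: B = A + 2.00·(cos139°, sin139°) = (-1.5094, 1.3121)
θ=139°: |BD| = 5.6635
θ=139°: circle(B,9.00) ∩ circle(D,5.00): a=7.7757, h=4.5320
θ=139°:   candidates: C₊=(7.1047,3.9193) cross=25.667; C₋=(5.0047,-4.8980) cross=-25.667
θ=139°:   branch + wants cross > 0 → take C=(7.1047,3.9193) (cross=25.667)
θ=139°: ex = (C−B)/|BC| = (0.9571,0.2897); ey = (-0.2897,0.9571)
θ=139°: P = B + -0.72·ex + -1.29·ey = (-1.8248,-0.1311)
θ=248°: B = A + 2.00·(cos248°, sin248°) = (-0.7492, -1.8544)
θ=248°: |BD| = 5.0984
θ=248°: circle(B,9.00) ∩ circle(D,5.00): a=8.0411, h=4.0423
θ=248°:   candidates: C₊=(5.2709,4.8358) cross=20.609; C₋=(8.2114,-2.6952) cross=-20.609
θ=248°:   branch + wants cross > 0 → take C=(5.2709,4.8358) (cross=20.609)
θ=248°: ex = (C−B)/|BC| = (0.6689,0.7433); ey = (-0.7433,0.6689)
θ=248°: P = B + -0.72·ex + -1.29·ey = (-0.2719,-3.2525)

θ=110°: -1.30 0.54
θ=139°: -1.82 -0.13
θ=248°: -0.27 -3.25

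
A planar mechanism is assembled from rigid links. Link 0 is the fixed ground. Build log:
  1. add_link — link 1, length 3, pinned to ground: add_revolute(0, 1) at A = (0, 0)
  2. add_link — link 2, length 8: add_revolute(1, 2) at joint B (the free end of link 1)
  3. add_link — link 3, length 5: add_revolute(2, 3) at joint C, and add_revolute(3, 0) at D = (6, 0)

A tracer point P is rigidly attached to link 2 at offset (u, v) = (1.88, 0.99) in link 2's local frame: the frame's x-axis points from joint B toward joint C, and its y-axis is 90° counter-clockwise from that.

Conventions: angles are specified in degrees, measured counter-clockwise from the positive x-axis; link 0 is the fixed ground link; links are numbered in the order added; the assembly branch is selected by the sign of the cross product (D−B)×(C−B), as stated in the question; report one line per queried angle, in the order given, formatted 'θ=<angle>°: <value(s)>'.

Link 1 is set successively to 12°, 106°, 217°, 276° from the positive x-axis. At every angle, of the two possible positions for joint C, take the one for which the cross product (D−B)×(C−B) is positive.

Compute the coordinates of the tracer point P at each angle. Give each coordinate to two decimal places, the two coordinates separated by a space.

A=(0,0), D=(6.00,0)
θ=12°: B = A + 3.00·(cos12°, sin12°) = (2.9344, 0.6237)
θ=12°: |BD| = 3.1284
θ=12°: circle(B,8.00) ∩ circle(D,5.00): a=7.7975, h=1.7887
θ=12°:   candidates: C₊=(10.9320,0.8219) cross=5.596; C₋=(10.2187,-2.6837) cross=-5.596
θ=12°:   branch + wants cross > 0 → take C=(10.9320,0.8219) (cross=5.596)
θ=12°: ex = (C−B)/|BC| = (0.9997,0.0248); ey = (-0.0248,0.9997)
θ=12°: P = B + 1.88·ex + 0.99·ey = (4.7893,1.6600)
θ=106°: B = A + 3.00·(cos106°, sin106°) = (-0.8269, 2.8838)
θ=106°: |BD| = 7.4110
θ=106°: circle(B,8.00) ∩ circle(D,5.00): a=6.3367, h=4.8832
θ=106°:   candidates: C₊=(6.9106,4.9164) cross=36.190; C₋=(3.1102,-4.0803) cross=-36.190
θ=106°:   branch + wants cross > 0 → take C=(6.9106,4.9164) (cross=36.190)
θ=106°: ex = (C−B)/|BC| = (0.9672,0.2541); ey = (-0.2541,0.9672)
θ=106°: P = B + 1.88·ex + 0.99·ey = (0.7399,4.3190)
θ=217°: B = A + 3.00·(cos217°, sin217°) = (-2.3959, -1.8054)
θ=217°: |BD| = 8.5878
θ=217°: circle(B,8.00) ∩ circle(D,5.00): a=6.5646, h=4.5724
θ=217°:   candidates: C₊=(3.0607,4.0448) cross=39.267; C₋=(4.9832,-4.8955) cross=-39.267
θ=217°:   branch + wants cross > 0 → take C=(3.0607,4.0448) (cross=39.267)
θ=217°: ex = (C−B)/|BC| = (0.6821,0.7313); ey = (-0.7313,0.6821)
θ=217°: P = B + 1.88·ex + 0.99·ey = (-1.8376,0.2446)
θ=276°: B = A + 3.00·(cos276°, sin276°) = (0.3136, -2.9836)
θ=276°: |BD| = 6.4216
θ=276°: circle(B,8.00) ∩ circle(D,5.00): a=6.2474, h=4.9970
θ=276°:   candidates: C₊=(3.5241,4.3440) cross=32.089; C₋=(8.1674,-4.5058) cross=-32.089
θ=276°:   branch + wants cross > 0 → take C=(3.5241,4.3440) (cross=32.089)
θ=276°: ex = (C−B)/|BC| = (0.4013,0.9159); ey = (-0.9159,0.4013)
θ=276°: P = B + 1.88·ex + 0.99·ey = (0.1613,-0.8643)

θ=12°: 4.79 1.66
θ=106°: 0.74 4.32
θ=217°: -1.84 0.24
θ=276°: 0.16 -0.86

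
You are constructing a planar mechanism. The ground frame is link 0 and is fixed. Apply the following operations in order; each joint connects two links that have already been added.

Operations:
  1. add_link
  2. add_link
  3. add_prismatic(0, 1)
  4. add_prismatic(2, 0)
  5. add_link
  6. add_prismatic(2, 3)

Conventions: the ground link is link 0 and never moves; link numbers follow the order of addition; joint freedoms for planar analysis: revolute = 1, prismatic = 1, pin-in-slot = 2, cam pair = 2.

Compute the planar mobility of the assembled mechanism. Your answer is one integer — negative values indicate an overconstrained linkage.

link 0 = ground. State L|J1|J2 = 1|0|0
+link1  2|0|0
+link2  3|0|0
P(0,1) f=1→J1  3|1|0
P(2,0) f=1→J1  3|2|0
+link3  4|2|0
P(2,3) f=1→J1  4|3|0
M = 3(4−1)−2·3−0 = 9−6−0 = 3

M = 3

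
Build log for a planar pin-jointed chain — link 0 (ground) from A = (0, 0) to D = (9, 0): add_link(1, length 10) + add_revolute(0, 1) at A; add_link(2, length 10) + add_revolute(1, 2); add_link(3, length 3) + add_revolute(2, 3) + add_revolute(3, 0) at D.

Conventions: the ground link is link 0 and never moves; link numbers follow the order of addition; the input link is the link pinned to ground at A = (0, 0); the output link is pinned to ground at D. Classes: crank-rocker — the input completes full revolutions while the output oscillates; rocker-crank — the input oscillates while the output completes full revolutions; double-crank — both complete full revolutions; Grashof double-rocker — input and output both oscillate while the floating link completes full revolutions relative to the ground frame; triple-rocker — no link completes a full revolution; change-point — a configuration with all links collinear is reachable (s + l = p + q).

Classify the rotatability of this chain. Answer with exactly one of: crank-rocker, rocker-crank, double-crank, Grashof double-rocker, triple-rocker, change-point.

lengths: ground=9, input=10, coupler=10, output=3
sorted: s=3 (shortest), l=10 (longest), p+q=19
s + l = 13 vs p + q = 19
s + l < p + q (Grashof) with shortest = output link → rocker-crank

rocker-crank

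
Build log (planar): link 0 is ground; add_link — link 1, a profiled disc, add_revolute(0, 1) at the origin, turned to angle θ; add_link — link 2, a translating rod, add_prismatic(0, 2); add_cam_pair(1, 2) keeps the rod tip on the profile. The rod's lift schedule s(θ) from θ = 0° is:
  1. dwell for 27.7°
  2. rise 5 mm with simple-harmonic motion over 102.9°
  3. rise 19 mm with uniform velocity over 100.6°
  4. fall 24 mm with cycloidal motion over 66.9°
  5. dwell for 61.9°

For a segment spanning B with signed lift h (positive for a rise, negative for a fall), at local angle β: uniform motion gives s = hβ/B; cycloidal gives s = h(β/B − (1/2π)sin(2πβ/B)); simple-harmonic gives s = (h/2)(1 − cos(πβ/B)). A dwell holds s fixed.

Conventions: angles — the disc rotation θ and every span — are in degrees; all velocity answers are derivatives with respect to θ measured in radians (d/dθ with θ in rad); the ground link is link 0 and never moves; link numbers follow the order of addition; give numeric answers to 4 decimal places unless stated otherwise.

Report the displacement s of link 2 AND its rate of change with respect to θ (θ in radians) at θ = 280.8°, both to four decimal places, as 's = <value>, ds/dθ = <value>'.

seg 1 [0°–27.7°] dwell: s stays 0.0000
seg 2 [27.7°–130.6°] simple-harmonic, h=5: full span → s += 5 → s = 5.0000
seg 3 [130.6°–231.2°] uniform, h=19: full span → s += 19 → s = 24.0000
seg 4 [231.2°–298.1°] cycloidal, h=-24: θ=280.8° here. β=49.6, B=66.9. -24·(0.7414 − sin(2π·0.7414)/(2π)) = -21.6079 → s = 2.3921
velocity in seg [231.2°–298.1°] (cycloidal), θ in radians: β = 49.6° = 0.8657 rad, B = 66.9° = 1.1676 rad; ds/dθ = (h/B)(1 − cos(2πβ/B)) = ((-24)/1.1676)(1 − cos(2π·0.7414)) = -21.664017 mm/rad

s = 2.3921, ds/dθ = -21.6640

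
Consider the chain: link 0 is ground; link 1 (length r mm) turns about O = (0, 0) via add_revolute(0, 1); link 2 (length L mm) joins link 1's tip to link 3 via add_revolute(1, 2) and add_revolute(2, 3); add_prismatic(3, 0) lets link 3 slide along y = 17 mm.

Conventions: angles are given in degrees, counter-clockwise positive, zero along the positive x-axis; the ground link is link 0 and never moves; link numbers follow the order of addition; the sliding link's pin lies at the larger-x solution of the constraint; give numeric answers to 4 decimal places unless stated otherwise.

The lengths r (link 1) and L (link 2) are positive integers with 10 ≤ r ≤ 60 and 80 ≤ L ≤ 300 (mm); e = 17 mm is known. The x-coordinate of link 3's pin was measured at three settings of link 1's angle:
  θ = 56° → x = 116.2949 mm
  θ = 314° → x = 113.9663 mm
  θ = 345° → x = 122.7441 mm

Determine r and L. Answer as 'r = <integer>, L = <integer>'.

constraint per measurement: (x − r cos θ)² + (r sin θ − e)² = L²
subtracting the θ₁ and θ₂ equations cancels the r² and L² terms:
r = (x₁² − x₂²) / (2[(x₁cos θ₁ + e sin θ₁) − (x₂cos θ₂ + e sin θ₂)]) = 22.0000 → r = 22
L² = (x₁ − r cos θ₁)² + (r sin θ₁ − e)² = 10816.0072 → L = 104.0000 → L = 104
check at θ₃=345°: x = 122.7441 (printed 122.7441) ✓

r = 22, L = 104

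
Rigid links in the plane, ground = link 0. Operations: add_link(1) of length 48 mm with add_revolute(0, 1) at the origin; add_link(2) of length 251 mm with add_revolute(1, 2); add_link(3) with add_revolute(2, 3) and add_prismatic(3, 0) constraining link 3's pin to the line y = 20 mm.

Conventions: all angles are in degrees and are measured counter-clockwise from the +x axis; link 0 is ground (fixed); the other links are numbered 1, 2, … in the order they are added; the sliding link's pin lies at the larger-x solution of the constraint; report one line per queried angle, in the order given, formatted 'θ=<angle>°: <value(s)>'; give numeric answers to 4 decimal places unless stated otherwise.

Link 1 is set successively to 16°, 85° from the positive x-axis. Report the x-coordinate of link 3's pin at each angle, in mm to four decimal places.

geometry: r = 48 mm, L = 251 mm, e = 20 mm
θ=16°: crank pin P = (r cos θ, r sin θ) = (46.140561, 13.230593)
θ=16°: h = r sin θ − e = 13.230593 − 20 = -6.769407
θ=16°: x = r cos θ + √(L² − h²) = 46.140561 + 250.908699 = 297.049260
θ=85°: crank pin P = (r cos θ, r sin θ) = (4.183476, 47.817346)
θ=85°: h = r sin θ − e = 47.817346 − 20 = 27.817346
θ=85°: x = r cos θ + √(L² − h²) = 4.183476 + 249.453794 = 253.637270

θ=16°: 297.0493
θ=85°: 253.6373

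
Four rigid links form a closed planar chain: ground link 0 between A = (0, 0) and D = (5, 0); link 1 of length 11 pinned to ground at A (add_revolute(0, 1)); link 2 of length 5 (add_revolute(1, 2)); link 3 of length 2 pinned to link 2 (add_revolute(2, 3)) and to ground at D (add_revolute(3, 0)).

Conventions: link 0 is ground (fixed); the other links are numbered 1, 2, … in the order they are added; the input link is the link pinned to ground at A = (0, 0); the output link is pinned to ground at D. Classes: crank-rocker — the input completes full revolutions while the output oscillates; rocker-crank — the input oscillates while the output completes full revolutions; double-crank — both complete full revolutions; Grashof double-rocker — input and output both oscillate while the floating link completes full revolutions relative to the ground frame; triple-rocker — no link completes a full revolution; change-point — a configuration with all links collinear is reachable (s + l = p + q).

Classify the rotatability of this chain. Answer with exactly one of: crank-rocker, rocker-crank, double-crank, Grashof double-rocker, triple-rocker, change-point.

lengths: ground=5, input=11, coupler=5, output=2
sorted: s=2 (shortest), l=11 (longest), p+q=10
s + l = 13 vs p + q = 10
s + l > p + q → non-Grashof → no link fully rotates → triple-rocker

triple-rocker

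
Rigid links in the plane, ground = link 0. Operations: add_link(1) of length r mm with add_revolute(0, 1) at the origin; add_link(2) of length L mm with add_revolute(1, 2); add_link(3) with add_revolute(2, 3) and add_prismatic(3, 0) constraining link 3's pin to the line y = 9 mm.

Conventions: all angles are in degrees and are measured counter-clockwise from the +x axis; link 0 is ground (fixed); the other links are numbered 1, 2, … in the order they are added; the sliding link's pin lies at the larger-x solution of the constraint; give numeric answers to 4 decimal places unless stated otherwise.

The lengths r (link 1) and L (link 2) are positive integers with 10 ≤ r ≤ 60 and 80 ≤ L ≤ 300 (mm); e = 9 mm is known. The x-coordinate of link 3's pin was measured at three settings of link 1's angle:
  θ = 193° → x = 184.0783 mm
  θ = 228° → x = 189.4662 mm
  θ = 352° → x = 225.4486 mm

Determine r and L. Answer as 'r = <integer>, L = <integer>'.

constraint per measurement: (x − r cos θ)² + (r sin θ − e)² = L²
subtracting the θ₁ and θ₂ equations cancels the r² and L² terms:
r = (x₁² − x₂²) / (2[(x₁cos θ₁ + e sin θ₁) − (x₂cos θ₂ + e sin θ₂)]) = 21.0002 → r = 21
L² = (x₁ − r cos θ₁)² + (r sin θ₁ − e)² = 42024.9882 → L = 205.0000 → L = 205
check at θ₃=352°: x = 225.4486 (printed 225.4486) ✓

r = 21, L = 205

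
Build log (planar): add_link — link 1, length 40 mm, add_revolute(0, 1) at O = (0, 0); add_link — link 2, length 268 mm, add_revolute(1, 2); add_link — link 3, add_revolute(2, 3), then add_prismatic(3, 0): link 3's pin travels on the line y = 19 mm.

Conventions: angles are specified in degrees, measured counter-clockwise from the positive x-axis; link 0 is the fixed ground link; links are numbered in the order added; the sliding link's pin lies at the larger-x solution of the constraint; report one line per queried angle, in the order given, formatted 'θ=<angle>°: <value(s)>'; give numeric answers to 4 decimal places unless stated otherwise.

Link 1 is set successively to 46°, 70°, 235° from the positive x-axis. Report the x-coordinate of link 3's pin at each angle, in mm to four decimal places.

geometry: r = 40 mm, L = 268 mm, e = 19 mm
θ=46°: crank pin P = (r cos θ, r sin θ) = (27.786335, 28.773592)
θ=46°: h = r sin θ − e = 28.773592 − 19 = 9.773592
θ=46°: x = r cos θ + √(L² − h²) = 27.786335 + 267.821726 = 295.608061
θ=70°: crank pin P = (r cos θ, r sin θ) = (13.680806, 37.587705)
θ=70°: h = r sin θ − e = 37.587705 − 19 = 18.587705
θ=70°: x = r cos θ + √(L² − h²) = 13.680806 + 267.354628 = 281.035434
θ=235°: crank pin P = (r cos θ, r sin θ) = (-22.943057, -32.766082)
θ=235°: h = r sin θ − e = -32.766082 − 19 = -51.766082
θ=235°: x = r cos θ + √(L² − h²) = -22.943057 + 262.952986 = 240.009928

θ=46°: 295.6081
θ=70°: 281.0354
θ=235°: 240.0099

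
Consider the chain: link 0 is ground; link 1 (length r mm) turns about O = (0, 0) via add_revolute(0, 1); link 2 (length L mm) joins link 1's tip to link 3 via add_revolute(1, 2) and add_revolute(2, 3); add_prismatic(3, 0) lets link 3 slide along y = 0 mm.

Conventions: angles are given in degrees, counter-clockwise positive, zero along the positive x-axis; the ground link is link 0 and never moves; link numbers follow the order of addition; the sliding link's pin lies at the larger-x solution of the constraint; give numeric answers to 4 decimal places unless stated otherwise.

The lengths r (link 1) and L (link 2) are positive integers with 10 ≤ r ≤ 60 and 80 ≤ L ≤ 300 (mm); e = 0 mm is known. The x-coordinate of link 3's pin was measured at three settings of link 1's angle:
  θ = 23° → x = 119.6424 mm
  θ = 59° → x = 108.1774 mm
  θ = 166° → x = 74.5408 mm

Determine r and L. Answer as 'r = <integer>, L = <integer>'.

constraint per measurement: (x − r cos θ)² + (r sin θ − e)² = L²
subtracting the θ₁ and θ₂ equations cancels the r² and L² terms:
r = (x₁² − x₂²) / (2[(x₁cos θ₁ + e sin θ₁) − (x₂cos θ₂ + e sin θ₂)]) = 23.9999 → r = 24
L² = (x₁ − r cos θ₁)² + (r sin θ₁ − e)² = 9603.9962 → L = 98.0000 → L = 98
check at θ₃=166°: x = 74.5408 (printed 74.5408) ✓

r = 24, L = 98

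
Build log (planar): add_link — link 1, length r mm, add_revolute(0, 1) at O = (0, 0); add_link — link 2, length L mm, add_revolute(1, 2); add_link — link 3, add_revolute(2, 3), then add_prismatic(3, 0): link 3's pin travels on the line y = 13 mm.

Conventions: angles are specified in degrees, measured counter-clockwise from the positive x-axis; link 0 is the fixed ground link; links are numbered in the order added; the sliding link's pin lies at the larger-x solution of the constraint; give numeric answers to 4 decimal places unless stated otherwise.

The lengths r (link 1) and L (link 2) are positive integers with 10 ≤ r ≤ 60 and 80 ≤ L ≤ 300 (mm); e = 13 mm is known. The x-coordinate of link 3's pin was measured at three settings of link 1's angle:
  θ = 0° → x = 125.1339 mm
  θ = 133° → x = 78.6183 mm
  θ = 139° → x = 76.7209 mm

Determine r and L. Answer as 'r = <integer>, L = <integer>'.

constraint per measurement: (x − r cos θ)² + (r sin θ − e)² = L²
subtracting the θ₁ and θ₂ equations cancels the r² and L² terms:
r = (x₁² − x₂²) / (2[(x₁cos θ₁ + e sin θ₁) − (x₂cos θ₂ + e sin θ₂)]) = 28.0000 → r = 28
L² = (x₁ − r cos θ₁)² + (r sin θ₁ − e)² = 9603.9945 → L = 98.0000 → L = 98
check at θ₃=139°: x = 76.7209 (printed 76.7209) ✓

r = 28, L = 98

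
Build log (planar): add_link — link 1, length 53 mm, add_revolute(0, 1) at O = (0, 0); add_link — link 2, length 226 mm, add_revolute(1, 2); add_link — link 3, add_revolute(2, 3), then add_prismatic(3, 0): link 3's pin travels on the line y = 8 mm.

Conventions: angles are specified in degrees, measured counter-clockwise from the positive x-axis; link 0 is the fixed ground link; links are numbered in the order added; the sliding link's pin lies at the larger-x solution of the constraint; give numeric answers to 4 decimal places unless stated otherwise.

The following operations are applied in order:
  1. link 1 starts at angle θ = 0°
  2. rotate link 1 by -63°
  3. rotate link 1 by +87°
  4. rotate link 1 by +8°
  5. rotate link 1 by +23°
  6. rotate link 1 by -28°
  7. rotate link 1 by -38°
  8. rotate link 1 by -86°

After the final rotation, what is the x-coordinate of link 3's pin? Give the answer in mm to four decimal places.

geometry: r = 53 mm, L = 226 mm, e = 8 mm; θ starts at 0°
rotate link 1 by -63°: θ ← 0° -63° = -63°
rotate link 1 by +87°: θ ← -63° +87° = 24°
rotate link 1 by +8°: θ ← 24° +8° = 32°
rotate link 1 by +23°: θ ← 32° +23° = 55°
rotate link 1 by -28°: θ ← 55° -28° = 27°
rotate link 1 by -38°: θ ← 27° -38° = -11°
rotate link 1 by -86°: θ ← -11° -86° = -97°
crank pin P = (r cos θ, r sin θ) = (-6.459075, -52.604946)
h = r sin θ − e = -52.604946 − 8 = -60.604946
x = r cos θ + √(L² − h²) = -6.459075 + 217.722393 = 211.263318

211.2633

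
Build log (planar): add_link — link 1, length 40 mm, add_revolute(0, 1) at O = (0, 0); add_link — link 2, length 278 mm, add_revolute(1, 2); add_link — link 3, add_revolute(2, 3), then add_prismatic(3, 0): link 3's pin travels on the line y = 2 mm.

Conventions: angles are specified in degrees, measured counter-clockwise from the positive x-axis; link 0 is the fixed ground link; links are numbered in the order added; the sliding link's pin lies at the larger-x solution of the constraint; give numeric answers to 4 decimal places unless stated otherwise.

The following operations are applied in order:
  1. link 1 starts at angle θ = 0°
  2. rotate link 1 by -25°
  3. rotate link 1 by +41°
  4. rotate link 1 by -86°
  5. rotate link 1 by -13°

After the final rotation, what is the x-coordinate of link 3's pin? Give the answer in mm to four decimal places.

geometry: r = 40 mm, L = 278 mm, e = 2 mm; θ starts at 0°
rotate link 1 by -25°: θ ← 0° -25° = -25°
rotate link 1 by +41°: θ ← -25° +41° = 16°
rotate link 1 by -86°: θ ← 16° -86° = -70°
rotate link 1 by -13°: θ ← -70° -13° = -83°
crank pin P = (r cos θ, r sin θ) = (4.874774, -39.701846)
h = r sin θ − e = -39.701846 − 2 = -41.701846
x = r cos θ + √(L² − h²) = 4.874774 + 274.854427 = 279.729201

279.7292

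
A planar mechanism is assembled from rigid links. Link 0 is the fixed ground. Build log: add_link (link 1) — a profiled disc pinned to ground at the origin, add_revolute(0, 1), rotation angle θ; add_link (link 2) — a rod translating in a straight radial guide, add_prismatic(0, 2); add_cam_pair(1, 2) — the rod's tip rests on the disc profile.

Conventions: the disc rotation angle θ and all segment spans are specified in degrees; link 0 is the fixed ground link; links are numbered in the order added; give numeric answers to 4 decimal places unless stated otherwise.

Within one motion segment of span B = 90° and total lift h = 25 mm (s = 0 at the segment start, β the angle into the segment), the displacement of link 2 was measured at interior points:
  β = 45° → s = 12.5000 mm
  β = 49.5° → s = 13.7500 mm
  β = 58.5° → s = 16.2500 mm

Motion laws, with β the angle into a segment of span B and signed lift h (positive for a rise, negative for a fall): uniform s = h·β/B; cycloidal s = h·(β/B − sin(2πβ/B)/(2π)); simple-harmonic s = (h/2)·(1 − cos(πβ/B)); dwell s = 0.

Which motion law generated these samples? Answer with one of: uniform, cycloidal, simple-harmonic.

candidates at β/B = r: uniform s = h·r (linear in β); cycloidal s = h·(r − sin(2πr)/(2π)); simple-harmonic s = (h/2)(1 − cos(πr))
β=45°: printed 12.5000 | uniform 12.5000, cycloidal 12.5000, simple-harmonic 12.5000
β=49.5°: printed 13.7500 | uniform 13.7500, cycloidal 14.9795, simple-harmonic 14.4554
β=58.5°: printed 16.2500 | uniform 16.2500, cycloidal 19.4690, simple-harmonic 18.1749
only one law matches every sample → uniform

uniform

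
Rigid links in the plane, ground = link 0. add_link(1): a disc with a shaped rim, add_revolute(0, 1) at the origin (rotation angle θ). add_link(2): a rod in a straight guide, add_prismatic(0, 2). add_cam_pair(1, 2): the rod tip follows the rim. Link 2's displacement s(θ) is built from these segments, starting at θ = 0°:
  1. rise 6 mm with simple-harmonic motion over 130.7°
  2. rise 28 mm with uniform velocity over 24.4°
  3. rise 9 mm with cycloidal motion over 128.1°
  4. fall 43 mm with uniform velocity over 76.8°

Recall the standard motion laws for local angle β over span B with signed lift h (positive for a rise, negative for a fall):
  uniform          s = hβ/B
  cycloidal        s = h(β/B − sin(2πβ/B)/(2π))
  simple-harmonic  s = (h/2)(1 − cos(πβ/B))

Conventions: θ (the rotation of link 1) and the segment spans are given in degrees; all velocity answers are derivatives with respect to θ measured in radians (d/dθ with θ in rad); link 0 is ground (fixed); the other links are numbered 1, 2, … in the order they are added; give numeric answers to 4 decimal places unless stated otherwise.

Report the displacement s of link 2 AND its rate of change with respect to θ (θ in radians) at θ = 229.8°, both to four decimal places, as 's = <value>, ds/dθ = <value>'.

segment 1 (0° to 130.7°, simple-harmonic, h = 6) is passed completely: s = 0.0000 + (6) = 6.0000
segment 2 (130.7° to 155.1°, uniform, h = 28) is passed completely: s = 6.0000 + (28) = 34.0000
θ = 229.8° falls in segment 3 (155.1° to 283.2°, cycloidal, h = 9): β = 229.8 − 155.1 = 74.7°, B = 128.1°; Δs = 9·(0.5831 − sin(2π·0.5831)/(2π)) = 5.9629; s = 34.0000 + 5.9629 = 39.9629
velocity in seg [155.1°–283.2°] (cycloidal), θ in radians: β = 74.7° = 1.3038 rad, B = 128.1° = 2.2358 rad; ds/dθ = (h/B)(1 − cos(2πβ/B)) = (9/2.2358)(1 − cos(2π·0.5831)) = 7.514085 mm/rad

s = 39.9629, ds/dθ = 7.5141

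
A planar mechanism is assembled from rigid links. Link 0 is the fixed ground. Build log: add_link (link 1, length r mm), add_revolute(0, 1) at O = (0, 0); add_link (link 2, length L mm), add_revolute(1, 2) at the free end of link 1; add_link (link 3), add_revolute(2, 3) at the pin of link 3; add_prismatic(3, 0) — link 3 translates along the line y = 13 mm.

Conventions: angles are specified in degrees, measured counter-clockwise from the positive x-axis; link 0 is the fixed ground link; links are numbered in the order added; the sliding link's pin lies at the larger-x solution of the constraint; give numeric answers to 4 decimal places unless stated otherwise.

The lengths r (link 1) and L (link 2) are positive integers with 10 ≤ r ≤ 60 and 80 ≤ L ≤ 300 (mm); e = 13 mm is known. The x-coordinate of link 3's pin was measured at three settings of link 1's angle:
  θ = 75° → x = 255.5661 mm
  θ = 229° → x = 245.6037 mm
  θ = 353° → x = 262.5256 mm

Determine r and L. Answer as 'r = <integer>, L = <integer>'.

constraint per measurement: (x − r cos θ)² + (r sin θ − e)² = L²
subtracting the θ₁ and θ₂ equations cancels the r² and L² terms:
r = (x₁² − x₂²) / (2[(x₁cos θ₁ + e sin θ₁) − (x₂cos θ₂ + e sin θ₂)]) = 9.9999 → r = 10
L² = (x₁ − r cos θ₁)² + (r sin θ₁ − e)² = 64008.9833 → L = 253.0000 → L = 253
check at θ₃=353°: x = 262.5256 (printed 262.5256) ✓

r = 10, L = 253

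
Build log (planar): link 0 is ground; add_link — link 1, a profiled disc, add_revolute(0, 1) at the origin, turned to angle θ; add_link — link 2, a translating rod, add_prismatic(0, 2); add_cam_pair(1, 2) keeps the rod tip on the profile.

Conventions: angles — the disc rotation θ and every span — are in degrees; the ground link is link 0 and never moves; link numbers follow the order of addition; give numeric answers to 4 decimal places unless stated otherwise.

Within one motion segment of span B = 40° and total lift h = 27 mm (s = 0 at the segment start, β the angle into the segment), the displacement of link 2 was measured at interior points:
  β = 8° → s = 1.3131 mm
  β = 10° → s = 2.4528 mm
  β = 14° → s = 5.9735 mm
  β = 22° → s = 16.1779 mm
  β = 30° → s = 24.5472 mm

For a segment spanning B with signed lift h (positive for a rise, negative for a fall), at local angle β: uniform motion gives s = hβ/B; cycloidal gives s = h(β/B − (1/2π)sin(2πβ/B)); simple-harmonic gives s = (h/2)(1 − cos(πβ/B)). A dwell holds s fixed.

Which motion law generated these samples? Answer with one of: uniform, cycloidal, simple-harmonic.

candidates at β/B = r: uniform s = h·r (linear in β); cycloidal s = h·(r − sin(2πr)/(2π)); simple-harmonic s = (h/2)(1 − cos(πr))
β=8°: printed 1.3131 | uniform 5.4000, cycloidal 1.3131, simple-harmonic 2.5783
β=10°: printed 2.4528 | uniform 6.7500, cycloidal 2.4528, simple-harmonic 3.9541
β=14°: printed 5.9735 | uniform 9.4500, cycloidal 5.9735, simple-harmonic 7.3711
β=22°: printed 16.1779 | uniform 14.8500, cycloidal 16.1779, simple-harmonic 15.6119
β=30°: printed 24.5472 | uniform 20.2500, cycloidal 24.5472, simple-harmonic 23.0459
only one law matches every sample → cycloidal

cycloidal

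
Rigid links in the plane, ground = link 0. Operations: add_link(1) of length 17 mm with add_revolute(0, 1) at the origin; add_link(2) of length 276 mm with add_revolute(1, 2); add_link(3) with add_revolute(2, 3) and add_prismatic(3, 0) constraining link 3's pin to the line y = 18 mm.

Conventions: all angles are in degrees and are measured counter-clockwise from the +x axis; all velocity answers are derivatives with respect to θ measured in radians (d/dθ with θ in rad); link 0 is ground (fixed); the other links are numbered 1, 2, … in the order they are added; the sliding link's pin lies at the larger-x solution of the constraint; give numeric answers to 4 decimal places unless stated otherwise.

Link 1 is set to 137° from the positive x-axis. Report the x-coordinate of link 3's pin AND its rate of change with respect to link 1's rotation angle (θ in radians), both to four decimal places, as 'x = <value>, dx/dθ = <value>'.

geometry: r = 17 mm, L = 276 mm, e = 18 mm
crank pin P = (r cos θ, r sin θ) = (-12.433013, 11.593972)
h = r sin θ − e = 11.593972 − 18 = -6.406028
x = r cos θ + √(L² − h²) = -12.433013 + 275.925647 = 263.492634
dx/dθ = −r sin θ − h·r cos θ/√(L² − h²) (θ in radians; h = -6.406028) = -11.882623

x = 263.4926, dx/dθ = -11.8826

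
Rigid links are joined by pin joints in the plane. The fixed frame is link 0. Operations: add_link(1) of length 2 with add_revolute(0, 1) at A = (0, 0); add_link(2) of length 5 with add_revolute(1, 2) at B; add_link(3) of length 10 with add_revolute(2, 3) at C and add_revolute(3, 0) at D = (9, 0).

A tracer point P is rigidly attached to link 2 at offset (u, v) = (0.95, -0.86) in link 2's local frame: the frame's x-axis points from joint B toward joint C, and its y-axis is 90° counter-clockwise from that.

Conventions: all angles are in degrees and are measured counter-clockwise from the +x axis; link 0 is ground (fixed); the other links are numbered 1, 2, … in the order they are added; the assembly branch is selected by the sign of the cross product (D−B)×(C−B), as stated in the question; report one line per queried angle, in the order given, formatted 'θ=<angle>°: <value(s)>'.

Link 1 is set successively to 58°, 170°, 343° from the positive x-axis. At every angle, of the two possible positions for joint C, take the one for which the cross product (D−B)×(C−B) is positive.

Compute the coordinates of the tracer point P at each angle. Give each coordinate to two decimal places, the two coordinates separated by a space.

A=(0,0), D=(9.00,0)
θ=58°: B = A + 2.00·(cos58°, sin58°) = (1.0598, 1.6961)
θ=58°: |BD| = 8.1193
θ=58°: circle(B,5.00) ∩ circle(D,10.00): a=-0.5590, h=4.9687
θ=58°:   candidates: C₊=(1.5511,6.6719) cross=40.342; C₋=(-0.5247,-3.0462) cross=-40.342
θ=58°:   branch + wants cross > 0 → take C=(1.5511,6.6719) (cross=40.342)
θ=58°: ex = (C−B)/|BC| = (0.0983,0.9952); ey = (-0.9952,0.0983)
θ=58°: P = B + 0.95·ex + -0.86·ey = (2.0090,2.5570)
θ=170°: B = A + 2.00·(cos170°, sin170°) = (-1.9696, 0.3473)
θ=170°: |BD| = 10.9751
θ=170°: circle(B,5.00) ∩ circle(D,10.00): a=2.0707, h=4.5511
θ=170°:   candidates: C₊=(0.2441,4.8305) cross=49.948; C₋=(-0.0439,-4.2670) cross=-49.948
θ=170°:   branch + wants cross > 0 → take C=(0.2441,4.8305) (cross=49.948)
θ=170°: ex = (C−B)/|BC| = (0.4427,0.8966); ey = (-0.8966,0.4427)
θ=170°: P = B + 0.95·ex + -0.86·ey = (-0.7779,0.8184)
θ=343°: B = A + 2.00·(cos343°, sin343°) = (1.9126, -0.5847)
θ=343°: |BD| = 7.1115
θ=343°: circle(B,5.00) ∩ circle(D,10.00): a=-1.7174, h=4.6958
θ=343°:   candidates: C₊=(-0.1851,3.9539) cross=33.394; C₋=(0.5871,-5.4058) cross=-33.394
θ=343°:   branch + wants cross > 0 → take C=(-0.1851,3.9539) (cross=33.394)
θ=343°: ex = (C−B)/|BC| = (-0.4195,0.9077); ey = (-0.9077,-0.4195)
θ=343°: P = B + 0.95·ex + -0.86·ey = (2.2947,0.6384)

θ=58°: 2.01 2.56
θ=170°: -0.78 0.82
θ=343°: 2.29 0.64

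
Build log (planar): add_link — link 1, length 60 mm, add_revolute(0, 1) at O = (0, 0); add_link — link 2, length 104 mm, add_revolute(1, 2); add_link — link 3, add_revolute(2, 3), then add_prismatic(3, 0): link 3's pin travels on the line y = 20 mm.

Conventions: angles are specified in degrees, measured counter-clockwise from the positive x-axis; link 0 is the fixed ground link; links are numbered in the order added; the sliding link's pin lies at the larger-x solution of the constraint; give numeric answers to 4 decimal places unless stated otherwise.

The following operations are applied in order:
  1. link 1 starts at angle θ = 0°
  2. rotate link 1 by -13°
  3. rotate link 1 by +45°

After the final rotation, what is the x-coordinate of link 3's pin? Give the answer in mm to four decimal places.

geometry: r = 60 mm, L = 104 mm, e = 20 mm; θ starts at 0°
rotate link 1 by -13°: θ ← 0° -13° = -13°
rotate link 1 by +45°: θ ← -13° +45° = 32°
crank pin P = (r cos θ, r sin θ) = (50.882886, 31.795156)
h = r sin θ − e = 31.795156 − 20 = 11.795156
x = r cos θ + √(L² − h²) = 50.882886 + 103.328962 = 154.211847

154.2118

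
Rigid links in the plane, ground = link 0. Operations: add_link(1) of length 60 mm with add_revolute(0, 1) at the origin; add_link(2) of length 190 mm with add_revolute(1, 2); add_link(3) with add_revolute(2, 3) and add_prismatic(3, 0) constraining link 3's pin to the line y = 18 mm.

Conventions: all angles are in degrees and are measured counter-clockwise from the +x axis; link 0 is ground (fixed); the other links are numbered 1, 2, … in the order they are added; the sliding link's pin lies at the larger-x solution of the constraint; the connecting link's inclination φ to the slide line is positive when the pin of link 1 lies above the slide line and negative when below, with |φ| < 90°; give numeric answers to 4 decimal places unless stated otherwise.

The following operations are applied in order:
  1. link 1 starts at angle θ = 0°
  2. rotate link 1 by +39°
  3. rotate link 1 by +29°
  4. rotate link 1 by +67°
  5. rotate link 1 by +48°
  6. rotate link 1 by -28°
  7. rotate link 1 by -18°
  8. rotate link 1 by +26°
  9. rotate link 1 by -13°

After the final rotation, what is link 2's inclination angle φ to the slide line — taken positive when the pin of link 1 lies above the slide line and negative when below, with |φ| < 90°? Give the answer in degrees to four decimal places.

geometry: r = 60 mm, L = 190 mm, e = 18 mm; θ starts at 0°
rotate link 1 by +39°: θ ← 0° +39° = 39°
rotate link 1 by +29°: θ ← 39° +29° = 68°
rotate link 1 by +67°: θ ← 68° +67° = 135°
rotate link 1 by +48°: θ ← 135° +48° = 183°
rotate link 1 by -28°: θ ← 183° -28° = 155°
rotate link 1 by -18°: θ ← 155° -18° = 137°
rotate link 1 by +26°: θ ← 137° +26° = 163°
rotate link 1 by -13°: θ ← 163° -13° = 150°
h = r sin θ − e = 30.000000 − 18 = 12.000000
sin φ = h / L = 12.000000 / 190 = 0.06315789
φ = arcsin(0.06315789) = 3.621091°

3.6211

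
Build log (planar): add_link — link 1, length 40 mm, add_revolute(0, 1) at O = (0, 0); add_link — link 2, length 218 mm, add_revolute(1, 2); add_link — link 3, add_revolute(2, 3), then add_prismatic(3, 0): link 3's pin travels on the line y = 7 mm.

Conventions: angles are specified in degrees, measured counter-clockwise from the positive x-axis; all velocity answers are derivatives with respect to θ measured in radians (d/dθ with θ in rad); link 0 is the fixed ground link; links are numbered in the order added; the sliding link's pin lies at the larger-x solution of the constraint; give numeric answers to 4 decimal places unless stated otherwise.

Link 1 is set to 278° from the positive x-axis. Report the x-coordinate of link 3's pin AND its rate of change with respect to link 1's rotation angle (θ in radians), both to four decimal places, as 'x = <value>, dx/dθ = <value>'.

geometry: r = 40 mm, L = 218 mm, e = 7 mm
crank pin P = (r cos θ, r sin θ) = (5.566924, -39.610723)
h = r sin θ − e = -39.610723 − 7 = -46.610723
x = r cos θ + √(L² − h²) = 5.566924 + 212.958777 = 218.525701
dx/dθ = −r sin θ − h·r cos θ/√(L² − h²) (θ in radians; h = -46.610723) = 40.829167

x = 218.5257, dx/dθ = 40.8292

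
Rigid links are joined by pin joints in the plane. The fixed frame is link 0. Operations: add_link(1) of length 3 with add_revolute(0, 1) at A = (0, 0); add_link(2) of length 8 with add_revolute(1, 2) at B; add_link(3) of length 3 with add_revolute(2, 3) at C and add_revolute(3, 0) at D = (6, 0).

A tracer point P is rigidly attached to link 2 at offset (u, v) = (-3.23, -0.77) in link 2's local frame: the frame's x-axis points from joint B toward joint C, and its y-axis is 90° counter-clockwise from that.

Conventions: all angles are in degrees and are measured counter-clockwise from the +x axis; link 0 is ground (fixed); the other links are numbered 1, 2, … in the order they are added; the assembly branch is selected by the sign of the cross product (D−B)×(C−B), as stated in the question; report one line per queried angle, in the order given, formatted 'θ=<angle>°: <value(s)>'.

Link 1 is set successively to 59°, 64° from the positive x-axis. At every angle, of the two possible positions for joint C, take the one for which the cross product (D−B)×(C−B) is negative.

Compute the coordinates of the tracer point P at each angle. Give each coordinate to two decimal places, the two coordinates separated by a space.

A=(0,0), D=(6.00,0)
θ=59°: B = A + 3.00·(cos59°, sin59°) = (1.5451, 2.5715)
θ=59°: |BD| = 5.1438
θ=59°: circle(B,8.00) ∩ circle(D,3.00): a=7.9181, h=1.1415
θ=59°:   candidates: C₊=(8.9734,-0.3984) cross=5.872; C₋=(7.8321,-2.3756) cross=-5.872
θ=59°:   branch - wants cross < 0 → take C=(7.8321,-2.3756) (cross=-5.872)
θ=59°: ex = (C−B)/|BC| = (0.7859,-0.6184); ey = (0.6184,0.7859)
θ=59°: P = B + -3.23·ex + -0.77·ey = (-1.4694,3.9638)
θ=64°: B = A + 3.00·(cos64°, sin64°) = (1.3151, 2.6964)
θ=64°: |BD| = 5.4054
θ=64°: circle(B,8.00) ∩ circle(D,3.00): a=7.7902, h=1.8201
θ=64°:   candidates: C₊=(8.9748,0.3879) cross=9.839; C₋=(7.1589,-2.7671) cross=-9.839
θ=64°:   branch - wants cross < 0 → take C=(7.1589,-2.7671) (cross=-9.839)
θ=64°: ex = (C−B)/|BC| = (0.7305,-0.6829); ey = (0.6829,0.7305)
θ=64°: P = B + -3.23·ex + -0.77·ey = (-1.5702,4.3398)

θ=59°: -1.47 3.96
θ=64°: -1.57 4.34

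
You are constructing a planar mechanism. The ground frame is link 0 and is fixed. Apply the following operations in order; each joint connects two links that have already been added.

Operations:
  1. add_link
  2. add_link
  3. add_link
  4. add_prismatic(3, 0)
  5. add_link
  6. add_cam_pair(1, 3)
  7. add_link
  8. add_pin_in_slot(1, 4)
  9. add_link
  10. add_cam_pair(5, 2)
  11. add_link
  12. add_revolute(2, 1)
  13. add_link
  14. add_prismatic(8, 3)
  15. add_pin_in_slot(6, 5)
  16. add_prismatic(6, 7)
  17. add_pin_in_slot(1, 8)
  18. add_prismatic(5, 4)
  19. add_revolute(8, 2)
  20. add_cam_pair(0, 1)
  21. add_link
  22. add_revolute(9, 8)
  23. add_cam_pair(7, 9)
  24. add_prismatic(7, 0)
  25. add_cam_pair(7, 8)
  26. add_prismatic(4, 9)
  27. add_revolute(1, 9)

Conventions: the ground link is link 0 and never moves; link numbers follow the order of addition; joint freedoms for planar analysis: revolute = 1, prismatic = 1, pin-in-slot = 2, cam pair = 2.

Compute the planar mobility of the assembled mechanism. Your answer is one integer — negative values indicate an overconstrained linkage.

(L,J1,J2)=(1,0,0); link0 fixed
link1: (2,0,0)
link2: (3,0,0)
link3: (4,0,0)
P 3-0 [J1]: (4,1,0)
link4: (5,1,0)
C 1-3 [J2]: (5,1,1)
link5: (6,1,1)
PS 1-4 [J2]: (6,1,2)
link6: (7,1,2)
C 5-2 [J2]: (7,1,3)
link7: (8,1,3)
R 2-1 [J1]: (8,2,3)
link8: (9,2,3)
P 8-3 [J1]: (9,3,3)
PS 6-5 [J2]: (9,3,4)
P 6-7 [J1]: (9,4,4)
PS 1-8 [J2]: (9,4,5)
P 5-4 [J1]: (9,5,5)
R 8-2 [J1]: (9,6,5)
C 0-1 [J2]: (9,6,6)
link9: (10,6,6)
R 9-8 [J1]: (10,7,6)
C 7-9 [J2]: (10,7,7)
P 7-0 [J1]: (10,8,7)
C 7-8 [J2]: (10,8,8)
P 4-9 [J1]: (10,9,8)
R 1-9 [J1]: (10,10,8)
Grübler: 3·9 − 2·10 − 8 = -1

M = -1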